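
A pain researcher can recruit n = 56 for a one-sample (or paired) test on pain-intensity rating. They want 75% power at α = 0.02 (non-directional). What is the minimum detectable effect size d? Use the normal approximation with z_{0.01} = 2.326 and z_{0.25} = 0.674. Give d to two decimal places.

d_min ≈ 0.40

For a single sample (or paired design) of n = 56: d_min = (z_{α/2} + z_β)/√n.
z-sum = 2.326 + 0.674 = 3.000.
d_min = 3.000 / √56 = 3.000 / 7.483 = 0.401.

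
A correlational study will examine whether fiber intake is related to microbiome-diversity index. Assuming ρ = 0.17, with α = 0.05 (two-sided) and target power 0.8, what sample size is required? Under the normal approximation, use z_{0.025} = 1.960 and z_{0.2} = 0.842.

Fisher's z: C = ½·ln((1+r)/(1−r)) = ½·ln(1.4096) = 0.1717.
n = ((z_{α/2} + z_β)/C)² + 3.
(1.960 + 0.842) / 0.1717 = 2.802 / 0.1717 = 16.319.
n = 16.319² + 3 = 266.32 + 3 = 269.3.
Round up.

n = 270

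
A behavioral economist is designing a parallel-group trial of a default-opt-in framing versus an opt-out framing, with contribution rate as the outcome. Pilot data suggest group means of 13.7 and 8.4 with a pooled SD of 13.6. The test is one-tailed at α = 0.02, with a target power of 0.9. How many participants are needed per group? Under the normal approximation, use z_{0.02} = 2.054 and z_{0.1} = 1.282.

n = 147 per group

Cohen's d = |M₁ − M₂| / SD_pooled = |13.7 − 8.4| / 13.6 = 5.3 / 13.6 = 0.390.
For two independent groups with equal n: n = 2·((z_{α} + z_β) / d)².
z_{α} + z_β = 2.054 + 1.282 = 3.336.
n = 2 × (3.336 / 0.390)² = 2 × 8.554² = 2 × 73.17 = 146.3.
Round up to the next whole participant.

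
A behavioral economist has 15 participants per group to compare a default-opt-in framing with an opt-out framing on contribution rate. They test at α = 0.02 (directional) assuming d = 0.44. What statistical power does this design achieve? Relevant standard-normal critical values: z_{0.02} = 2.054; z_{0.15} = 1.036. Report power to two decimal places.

For two equal groups, power = Φ(d·√(n/2) − z_{α}).
d·√(n/2) = 0.44 × √(15/2) = 0.44 × 2.739 = 1.205.
z_β = 1.205 − 2.054 = -0.849.
Power = Φ(-0.849) = 0.198.

power ≈ 0.20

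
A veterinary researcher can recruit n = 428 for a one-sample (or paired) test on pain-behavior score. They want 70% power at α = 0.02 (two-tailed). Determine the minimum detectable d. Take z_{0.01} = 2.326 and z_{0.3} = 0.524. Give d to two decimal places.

For a single sample (or paired design) of n = 428: d_min = (z_{α/2} + z_β)/√n.
z-sum = 2.326 + 0.524 = 2.850.
d_min = 2.850 / √428 = 2.850 / 20.688 = 0.138.

d_min ≈ 0.14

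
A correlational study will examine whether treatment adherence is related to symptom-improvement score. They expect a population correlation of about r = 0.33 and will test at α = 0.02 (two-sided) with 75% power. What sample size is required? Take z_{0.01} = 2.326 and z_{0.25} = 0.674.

Fisher's z: C = ½·ln((1+r)/(1−r)) = ½·ln(1.9851) = 0.3428.
n = ((z_{α/2} + z_β)/C)² + 3.
(2.326 + 0.674) / 0.3428 = 3.000 / 0.3428 = 8.751.
n = 8.751² + 3 = 76.59 + 3 = 79.6.
Round up.

n = 80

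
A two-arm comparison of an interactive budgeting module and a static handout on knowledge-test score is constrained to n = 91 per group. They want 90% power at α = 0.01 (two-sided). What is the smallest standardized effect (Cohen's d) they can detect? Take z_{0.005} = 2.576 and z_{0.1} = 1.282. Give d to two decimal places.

d_min ≈ 0.57

For two independent groups of n = 91 each: d_min = (z_{α/2} + z_β)·√(2/n).
z-sum = 2.576 + 1.282 = 3.858.
d_min = 3.858 × √(2/91) = 3.858 × 0.1482 = 0.572.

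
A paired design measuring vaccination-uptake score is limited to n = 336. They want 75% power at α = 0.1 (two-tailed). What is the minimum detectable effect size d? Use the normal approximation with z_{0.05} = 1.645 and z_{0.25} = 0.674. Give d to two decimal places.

d_min ≈ 0.13

For a single sample (or paired design) of n = 336: d_min = (z_{α/2} + z_β)/√n.
z-sum = 1.645 + 0.674 = 2.319.
d_min = 2.319 / √336 = 2.319 / 18.330 = 0.127.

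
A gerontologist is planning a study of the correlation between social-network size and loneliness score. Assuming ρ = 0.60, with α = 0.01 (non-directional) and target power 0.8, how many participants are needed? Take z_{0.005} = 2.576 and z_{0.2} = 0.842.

Fisher's z: C = ½·ln((1+r)/(1−r)) = ½·ln(4.0000) = 0.6931.
n = ((z_{α/2} + z_β)/C)² + 3.
(2.576 + 0.842) / 0.6931 = 3.418 / 0.6931 = 4.931.
n = 4.931² + 3 = 24.32 + 3 = 27.3.
Round up.

n = 28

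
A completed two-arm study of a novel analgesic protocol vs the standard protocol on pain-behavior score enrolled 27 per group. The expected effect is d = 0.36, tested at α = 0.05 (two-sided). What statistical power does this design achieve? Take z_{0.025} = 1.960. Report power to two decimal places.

For two equal groups, power = Φ(d·√(n/2) − z_{α/2}).
d·√(n/2) = 0.36 × √(27/2) = 0.36 × 3.674 = 1.323.
z_β = 1.323 − 1.960 = -0.637.
Power = Φ(-0.637) = 0.262.

power ≈ 0.26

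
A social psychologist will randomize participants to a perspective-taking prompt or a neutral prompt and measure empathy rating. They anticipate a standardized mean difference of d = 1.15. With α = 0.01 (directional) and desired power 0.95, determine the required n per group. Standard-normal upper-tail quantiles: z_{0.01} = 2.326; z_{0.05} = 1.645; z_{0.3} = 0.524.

n = 24 per group

For two independent groups with equal n: n = 2·((z_{α} + z_β) / d)².
z_{α} + z_β = 2.326 + 1.645 = 3.971.
n = 2 × (3.971 / 1.15)² = 2 × 3.453² = 2 × 11.92 = 23.8.
Round up to the next whole participant.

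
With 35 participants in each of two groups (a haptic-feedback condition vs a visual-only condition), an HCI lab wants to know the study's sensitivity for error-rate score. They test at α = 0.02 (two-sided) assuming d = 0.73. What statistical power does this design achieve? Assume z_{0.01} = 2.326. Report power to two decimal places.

For two equal groups, power = Φ(d·√(n/2) − z_{α/2}).
d·√(n/2) = 0.73 × √(35/2) = 0.73 × 4.183 = 3.054.
z_β = 3.054 − 2.326 = 0.728.
Power = Φ(0.728) = 0.767.

power ≈ 0.77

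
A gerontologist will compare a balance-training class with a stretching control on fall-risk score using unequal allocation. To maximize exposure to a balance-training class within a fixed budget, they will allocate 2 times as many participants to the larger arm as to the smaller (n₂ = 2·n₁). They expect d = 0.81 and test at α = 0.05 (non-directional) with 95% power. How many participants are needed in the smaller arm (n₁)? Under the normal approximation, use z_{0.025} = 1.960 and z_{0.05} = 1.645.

n₁ = 30

With allocation ratio k = n₂/n₁ = 2, Var(x̄₁−x̄₂) = σ²(1/n₁ + 1/(k·n₁)) = σ²·(k+1)/(k·n₁).
So n₁ = (1 + 1/k)·((z_{α/2} + z_β)/d)² = 1.500 × (3.605/0.81)².
n₁ = 1.500 × 19.81 = 29.7.
Round up: n₁ = 30, giving n₂ = 2 × 30 = 60.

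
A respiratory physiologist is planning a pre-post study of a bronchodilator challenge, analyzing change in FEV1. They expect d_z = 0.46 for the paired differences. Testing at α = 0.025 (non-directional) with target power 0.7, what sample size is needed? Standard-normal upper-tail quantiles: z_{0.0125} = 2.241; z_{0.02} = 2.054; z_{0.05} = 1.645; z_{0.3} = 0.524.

For a paired (one-sample on differences) test: n = ((z_{α/2} + z_β) / d)².
z_{α/2} + z_β = 2.241 + 0.524 = 2.765.
n = (2.765 / 0.46)² = 6.011² = 36.13.
Round up.

n = 37 pairs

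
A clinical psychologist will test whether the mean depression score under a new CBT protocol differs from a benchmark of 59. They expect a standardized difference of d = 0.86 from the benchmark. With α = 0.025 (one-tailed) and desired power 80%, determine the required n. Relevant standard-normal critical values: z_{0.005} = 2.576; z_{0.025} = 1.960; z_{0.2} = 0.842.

For a one-sample test: n = ((z_{α} + z_β) / d)².
z_{α} + z_β = 1.960 + 0.842 = 2.802.
n = (2.802 / 0.86)² = 3.258² = 10.62.
Round up.

n = 11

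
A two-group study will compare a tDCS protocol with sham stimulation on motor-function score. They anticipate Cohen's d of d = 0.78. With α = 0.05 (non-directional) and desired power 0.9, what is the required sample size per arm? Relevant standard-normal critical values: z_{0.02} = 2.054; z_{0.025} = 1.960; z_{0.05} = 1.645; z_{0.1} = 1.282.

n = 35 per group

For two independent groups with equal n: n = 2·((z_{α/2} + z_β) / d)².
z_{α/2} + z_β = 1.960 + 1.282 = 3.242.
n = 2 × (3.242 / 0.78)² = 2 × 4.156² = 2 × 17.28 = 34.6.
Round up to the next whole participant.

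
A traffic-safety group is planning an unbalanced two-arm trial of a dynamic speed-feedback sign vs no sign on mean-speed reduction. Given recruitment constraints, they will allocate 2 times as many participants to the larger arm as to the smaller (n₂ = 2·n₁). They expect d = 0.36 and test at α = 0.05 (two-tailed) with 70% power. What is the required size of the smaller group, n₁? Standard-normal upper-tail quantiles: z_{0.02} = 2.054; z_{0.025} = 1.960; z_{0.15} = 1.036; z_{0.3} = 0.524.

n₁ = 72

With allocation ratio k = n₂/n₁ = 2, Var(x̄₁−x̄₂) = σ²(1/n₁ + 1/(k·n₁)) = σ²·(k+1)/(k·n₁).
So n₁ = (1 + 1/k)·((z_{α/2} + z_β)/d)² = 1.500 × (2.484/0.36)².
n₁ = 1.500 × 47.61 = 71.4.
Round up: n₁ = 72, giving n₂ = 2 × 72 = 144.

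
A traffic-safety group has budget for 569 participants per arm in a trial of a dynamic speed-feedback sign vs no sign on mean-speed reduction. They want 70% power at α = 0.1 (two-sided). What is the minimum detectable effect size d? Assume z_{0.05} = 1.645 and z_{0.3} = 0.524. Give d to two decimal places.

d_min ≈ 0.13

For two independent groups of n = 569 each: d_min = (z_{α/2} + z_β)·√(2/n).
z-sum = 1.645 + 0.524 = 2.169.
d_min = 2.169 × √(2/569) = 2.169 × 0.0593 = 0.129.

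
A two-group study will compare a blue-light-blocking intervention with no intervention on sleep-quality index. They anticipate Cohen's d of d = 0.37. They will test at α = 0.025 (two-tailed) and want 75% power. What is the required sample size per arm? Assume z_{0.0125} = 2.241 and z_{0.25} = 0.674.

For two independent groups with equal n: n = 2·((z_{α/2} + z_β) / d)².
z_{α/2} + z_β = 2.241 + 0.674 = 2.915.
n = 2 × (2.915 / 0.37)² = 2 × 7.878² = 2 × 62.07 = 124.1.
Round up to the next whole participant.

n = 125 per group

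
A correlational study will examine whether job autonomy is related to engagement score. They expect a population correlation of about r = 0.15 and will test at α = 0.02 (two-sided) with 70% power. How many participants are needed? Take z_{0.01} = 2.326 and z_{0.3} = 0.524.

Fisher's z: C = ½·ln((1+r)/(1−r)) = ½·ln(1.3529) = 0.1511.
n = ((z_{α/2} + z_β)/C)² + 3.
(2.326 + 0.524) / 0.1511 = 2.850 / 0.1511 = 18.862.
n = 18.862² + 3 = 355.76 + 3 = 358.8.
Round up.

n = 359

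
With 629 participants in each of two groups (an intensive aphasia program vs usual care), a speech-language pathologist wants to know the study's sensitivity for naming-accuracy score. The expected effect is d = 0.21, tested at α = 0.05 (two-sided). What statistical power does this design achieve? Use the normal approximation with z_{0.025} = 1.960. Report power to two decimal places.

power ≈ 0.96

For two equal groups, power = Φ(d·√(n/2) − z_{α/2}).
d·√(n/2) = 0.21 × √(629/2) = 0.21 × 17.734 = 3.724.
z_β = 3.724 − 1.960 = 1.764.
Power = Φ(1.764) = 0.961.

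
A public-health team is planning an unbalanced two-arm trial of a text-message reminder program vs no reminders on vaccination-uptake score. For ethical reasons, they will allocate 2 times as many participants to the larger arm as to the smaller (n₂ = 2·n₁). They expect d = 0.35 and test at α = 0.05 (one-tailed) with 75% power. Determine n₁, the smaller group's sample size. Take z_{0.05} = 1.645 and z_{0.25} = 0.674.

n₁ = 66

With allocation ratio k = n₂/n₁ = 2, Var(x̄₁−x̄₂) = σ²(1/n₁ + 1/(k·n₁)) = σ²·(k+1)/(k·n₁).
So n₁ = (1 + 1/k)·((z_{α} + z_β)/d)² = 1.500 × (2.319/0.35)².
n₁ = 1.500 × 43.90 = 65.9.
Round up: n₁ = 66, giving n₂ = 2 × 66 = 132.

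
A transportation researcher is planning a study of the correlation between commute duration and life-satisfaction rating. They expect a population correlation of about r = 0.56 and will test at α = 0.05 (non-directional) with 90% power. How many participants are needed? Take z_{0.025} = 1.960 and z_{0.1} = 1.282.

Fisher's z: C = ½·ln((1+r)/(1−r)) = ½·ln(3.5455) = 0.6328.
n = ((z_{α/2} + z_β)/C)² + 3.
(1.960 + 1.282) / 0.6328 = 3.242 / 0.6328 = 5.123.
n = 5.123² + 3 = 26.25 + 3 = 29.2.
Round up.

n = 30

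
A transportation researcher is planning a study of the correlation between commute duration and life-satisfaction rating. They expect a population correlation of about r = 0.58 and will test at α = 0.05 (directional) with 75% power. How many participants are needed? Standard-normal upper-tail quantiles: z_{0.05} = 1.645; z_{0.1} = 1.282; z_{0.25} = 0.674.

Fisher's z: C = ½·ln((1+r)/(1−r)) = ½·ln(3.7619) = 0.6625.
n = ((z_{α} + z_β)/C)² + 3.
(1.645 + 0.674) / 0.6625 = 2.319 / 0.6625 = 3.500.
n = 3.500² + 3 = 12.25 + 3 = 15.3.
Round up.

n = 16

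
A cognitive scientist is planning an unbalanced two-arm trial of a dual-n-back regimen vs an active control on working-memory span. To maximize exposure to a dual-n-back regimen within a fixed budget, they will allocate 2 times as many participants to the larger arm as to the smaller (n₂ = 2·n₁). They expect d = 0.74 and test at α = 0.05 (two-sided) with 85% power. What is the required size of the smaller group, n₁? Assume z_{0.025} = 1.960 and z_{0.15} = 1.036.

n₁ = 25

With allocation ratio k = n₂/n₁ = 2, Var(x̄₁−x̄₂) = σ²(1/n₁ + 1/(k·n₁)) = σ²·(k+1)/(k·n₁).
So n₁ = (1 + 1/k)·((z_{α/2} + z_β)/d)² = 1.500 × (2.996/0.74)².
n₁ = 1.500 × 16.39 = 24.6.
Round up: n₁ = 25, giving n₂ = 2 × 25 = 50.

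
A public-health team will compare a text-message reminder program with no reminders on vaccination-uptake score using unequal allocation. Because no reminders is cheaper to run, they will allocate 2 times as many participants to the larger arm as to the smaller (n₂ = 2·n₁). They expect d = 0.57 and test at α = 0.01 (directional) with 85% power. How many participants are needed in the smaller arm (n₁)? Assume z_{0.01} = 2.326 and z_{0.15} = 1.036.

n₁ = 53

With allocation ratio k = n₂/n₁ = 2, Var(x̄₁−x̄₂) = σ²(1/n₁ + 1/(k·n₁)) = σ²·(k+1)/(k·n₁).
So n₁ = (1 + 1/k)·((z_{α} + z_β)/d)² = 1.500 × (3.362/0.57)².
n₁ = 1.500 × 34.79 = 52.2.
Round up: n₁ = 53, giving n₂ = 2 × 53 = 106.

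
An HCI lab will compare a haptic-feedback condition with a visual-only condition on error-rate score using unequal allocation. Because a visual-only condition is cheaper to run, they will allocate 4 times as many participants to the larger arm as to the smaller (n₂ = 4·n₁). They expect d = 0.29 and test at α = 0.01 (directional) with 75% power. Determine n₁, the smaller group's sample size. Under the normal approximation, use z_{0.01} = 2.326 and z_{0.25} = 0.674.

With allocation ratio k = n₂/n₁ = 4, Var(x̄₁−x̄₂) = σ²(1/n₁ + 1/(k·n₁)) = σ²·(k+1)/(k·n₁).
So n₁ = (1 + 1/k)·((z_{α} + z_β)/d)² = 1.250 × (3.000/0.29)².
n₁ = 1.250 × 107.02 = 133.8.
Round up: n₁ = 134, giving n₂ = 4 × 134 = 536.

n₁ = 134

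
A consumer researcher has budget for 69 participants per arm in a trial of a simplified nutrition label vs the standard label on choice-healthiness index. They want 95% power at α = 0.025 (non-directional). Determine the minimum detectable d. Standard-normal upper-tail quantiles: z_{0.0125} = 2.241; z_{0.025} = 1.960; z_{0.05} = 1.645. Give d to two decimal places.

d_min ≈ 0.66

For two independent groups of n = 69 each: d_min = (z_{α/2} + z_β)·√(2/n).
z-sum = 2.241 + 1.645 = 3.886.
d_min = 3.886 × √(2/69) = 3.886 × 0.1703 = 0.662.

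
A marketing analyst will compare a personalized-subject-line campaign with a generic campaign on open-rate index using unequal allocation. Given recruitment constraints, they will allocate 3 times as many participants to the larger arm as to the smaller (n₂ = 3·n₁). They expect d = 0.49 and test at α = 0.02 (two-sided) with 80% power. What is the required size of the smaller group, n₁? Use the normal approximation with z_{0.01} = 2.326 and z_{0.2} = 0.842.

With allocation ratio k = n₂/n₁ = 3, Var(x̄₁−x̄₂) = σ²(1/n₁ + 1/(k·n₁)) = σ²·(k+1)/(k·n₁).
So n₁ = (1 + 1/k)·((z_{α/2} + z_β)/d)² = 1.333 × (3.168/0.49)².
n₁ = 1.333 × 41.80 = 55.7.
Round up: n₁ = 56, giving n₂ = 3 × 56 = 168.

n₁ = 56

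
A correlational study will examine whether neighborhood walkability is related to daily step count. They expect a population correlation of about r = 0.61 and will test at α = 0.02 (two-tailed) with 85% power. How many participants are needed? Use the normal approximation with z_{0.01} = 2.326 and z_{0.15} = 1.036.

n = 26

Fisher's z: C = ½·ln((1+r)/(1−r)) = ½·ln(4.1282) = 0.7089.
n = ((z_{α/2} + z_β)/C)² + 3.
(2.326 + 1.036) / 0.7089 = 3.362 / 0.7089 = 4.743.
n = 4.743² + 3 = 22.49 + 3 = 25.5.
Round up.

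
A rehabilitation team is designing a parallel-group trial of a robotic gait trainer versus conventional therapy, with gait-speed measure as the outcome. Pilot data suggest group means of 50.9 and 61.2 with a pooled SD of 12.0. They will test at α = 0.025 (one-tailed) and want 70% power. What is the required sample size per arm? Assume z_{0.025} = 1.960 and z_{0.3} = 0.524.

n = 17 per group

Cohen's d = |M₁ − M₂| / SD_pooled = |50.9 − 61.2| / 12.0 = 10.3 / 12.0 = 0.858.
For two independent groups with equal n: n = 2·((z_{α} + z_β) / d)².
z_{α} + z_β = 1.960 + 0.524 = 2.484.
n = 2 × (2.484 / 0.858)² = 2 × 2.895² = 2 × 8.38 = 16.8.
Round up to the next whole participant.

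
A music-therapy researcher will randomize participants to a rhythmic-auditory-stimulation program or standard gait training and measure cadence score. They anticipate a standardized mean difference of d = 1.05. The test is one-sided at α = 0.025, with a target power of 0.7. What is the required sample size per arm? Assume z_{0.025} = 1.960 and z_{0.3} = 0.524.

n = 12 per group

For two independent groups with equal n: n = 2·((z_{α} + z_β) / d)².
z_{α} + z_β = 1.960 + 0.524 = 2.484.
n = 2 × (2.484 / 1.05)² = 2 × 2.366² = 2 × 5.60 = 11.2.
Round up to the next whole participant.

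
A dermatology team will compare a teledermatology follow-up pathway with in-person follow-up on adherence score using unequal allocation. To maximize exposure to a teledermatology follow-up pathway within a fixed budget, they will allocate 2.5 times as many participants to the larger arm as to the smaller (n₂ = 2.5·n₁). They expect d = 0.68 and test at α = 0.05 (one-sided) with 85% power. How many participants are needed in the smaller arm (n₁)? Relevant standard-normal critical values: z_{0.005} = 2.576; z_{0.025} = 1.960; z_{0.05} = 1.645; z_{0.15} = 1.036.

With allocation ratio k = n₂/n₁ = 2.5, Var(x̄₁−x̄₂) = σ²(1/n₁ + 1/(k·n₁)) = σ²·(k+1)/(k·n₁).
So n₁ = (1 + 1/k)·((z_{α} + z_β)/d)² = 1.400 × (2.681/0.68)².
n₁ = 1.400 × 15.54 = 21.8.
Round up: n₁ = 22, giving n₂ = 2.5 × 22 = 55.

n₁ = 22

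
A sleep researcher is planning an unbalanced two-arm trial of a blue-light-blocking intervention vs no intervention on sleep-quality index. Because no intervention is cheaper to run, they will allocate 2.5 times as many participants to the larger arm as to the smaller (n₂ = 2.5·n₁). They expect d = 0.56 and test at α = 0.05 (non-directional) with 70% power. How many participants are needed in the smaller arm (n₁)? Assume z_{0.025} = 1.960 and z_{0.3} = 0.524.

n₁ = 28

With allocation ratio k = n₂/n₁ = 2.5, Var(x̄₁−x̄₂) = σ²(1/n₁ + 1/(k·n₁)) = σ²·(k+1)/(k·n₁).
So n₁ = (1 + 1/k)·((z_{α/2} + z_β)/d)² = 1.400 × (2.484/0.56)².
n₁ = 1.400 × 19.68 = 27.5.
Round up: n₁ = 28, giving n₂ = 2.5 × 28 = 70.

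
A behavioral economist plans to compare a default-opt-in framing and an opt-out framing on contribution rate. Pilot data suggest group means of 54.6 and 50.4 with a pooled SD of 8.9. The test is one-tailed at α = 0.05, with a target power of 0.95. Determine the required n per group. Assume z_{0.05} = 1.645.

Cohen's d = |M₁ − M₂| / SD_pooled = |54.6 − 50.4| / 8.9 = 4.2 / 8.9 = 0.472.
For two independent groups with equal n: n = 2·((z_{α} + z_β) / d)².
z_{α} + z_β = 1.645 + 1.645 = 3.290.
n = 2 × (3.290 / 0.472)² = 2 × 6.970² = 2 × 48.59 = 97.2.
Round up to the next whole participant.

n = 98 per group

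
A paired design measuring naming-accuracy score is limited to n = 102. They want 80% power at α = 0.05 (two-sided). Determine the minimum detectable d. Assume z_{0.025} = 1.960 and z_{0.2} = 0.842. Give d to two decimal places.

d_min ≈ 0.28

For a single sample (or paired design) of n = 102: d_min = (z_{α/2} + z_β)/√n.
z-sum = 1.960 + 0.842 = 2.802.
d_min = 2.802 / √102 = 2.802 / 10.100 = 0.277.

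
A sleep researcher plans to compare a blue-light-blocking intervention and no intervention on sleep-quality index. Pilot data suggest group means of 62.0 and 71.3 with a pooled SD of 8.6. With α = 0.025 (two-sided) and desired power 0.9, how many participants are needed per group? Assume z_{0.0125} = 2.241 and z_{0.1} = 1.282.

Cohen's d = |M₁ − M₂| / SD_pooled = |62.0 − 71.3| / 8.6 = 9.3 / 8.6 = 1.081.
For two independent groups with equal n: n = 2·((z_{α/2} + z_β) / d)².
z_{α/2} + z_β = 2.241 + 1.282 = 3.523.
n = 2 × (3.523 / 1.081)² = 2 × 3.259² = 2 × 10.62 = 21.2.
Round up to the next whole participant.

n = 22 per group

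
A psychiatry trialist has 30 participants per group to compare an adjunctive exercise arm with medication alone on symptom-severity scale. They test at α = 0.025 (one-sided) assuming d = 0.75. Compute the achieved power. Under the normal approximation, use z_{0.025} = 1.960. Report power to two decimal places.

For two equal groups, power = Φ(d·√(n/2) − z_{α}).
d·√(n/2) = 0.75 × √(30/2) = 0.75 × 3.873 = 2.905.
z_β = 2.905 − 1.960 = 0.945.
Power = Φ(0.945) = 0.828.

power ≈ 0.83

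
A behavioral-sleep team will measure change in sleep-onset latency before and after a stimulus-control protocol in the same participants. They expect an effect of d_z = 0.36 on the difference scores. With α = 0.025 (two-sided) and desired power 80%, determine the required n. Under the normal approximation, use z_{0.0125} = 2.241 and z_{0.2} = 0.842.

n = 74 pairs

For a paired (one-sample on differences) test: n = ((z_{α/2} + z_β) / d)².
z_{α/2} + z_β = 2.241 + 0.842 = 3.083.
n = (3.083 / 0.36)² = 8.564² = 73.34.
Round up.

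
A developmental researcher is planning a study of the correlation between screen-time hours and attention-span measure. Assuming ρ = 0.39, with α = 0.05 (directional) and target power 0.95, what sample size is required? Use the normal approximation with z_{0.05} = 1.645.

n = 67

Fisher's z: C = ½·ln((1+r)/(1−r)) = ½·ln(2.2787) = 0.4118.
n = ((z_{α} + z_β)/C)² + 3.
(1.645 + 1.645) / 0.4118 = 3.290 / 0.4118 = 7.989.
n = 7.989² + 3 = 63.83 + 3 = 66.8.
Round up.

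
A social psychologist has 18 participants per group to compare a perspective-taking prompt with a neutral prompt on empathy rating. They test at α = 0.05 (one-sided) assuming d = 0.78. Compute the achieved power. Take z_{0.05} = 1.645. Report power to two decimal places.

power ≈ 0.76

For two equal groups, power = Φ(d·√(n/2) − z_{α}).
d·√(n/2) = 0.78 × √(18/2) = 0.78 × 3.000 = 2.340.
z_β = 2.340 − 1.645 = 0.695.
Power = Φ(0.695) = 0.756.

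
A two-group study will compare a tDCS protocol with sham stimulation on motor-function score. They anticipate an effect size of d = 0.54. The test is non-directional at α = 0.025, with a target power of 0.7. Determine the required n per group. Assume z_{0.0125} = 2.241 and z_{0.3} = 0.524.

n = 53 per group

For two independent groups with equal n: n = 2·((z_{α/2} + z_β) / d)².
z_{α/2} + z_β = 2.241 + 0.524 = 2.765.
n = 2 × (2.765 / 0.54)² = 2 × 5.120² = 2 × 26.22 = 52.4.
Round up to the next whole participant.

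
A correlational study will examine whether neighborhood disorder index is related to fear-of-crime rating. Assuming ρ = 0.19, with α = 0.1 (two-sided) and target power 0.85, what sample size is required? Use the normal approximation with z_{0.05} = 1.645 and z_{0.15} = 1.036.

n = 198

Fisher's z: C = ½·ln((1+r)/(1−r)) = ½·ln(1.4691) = 0.1923.
n = ((z_{α/2} + z_β)/C)² + 3.
(1.645 + 1.036) / 0.1923 = 2.681 / 0.1923 = 13.942.
n = 13.942² + 3 = 194.37 + 3 = 197.4.
Round up.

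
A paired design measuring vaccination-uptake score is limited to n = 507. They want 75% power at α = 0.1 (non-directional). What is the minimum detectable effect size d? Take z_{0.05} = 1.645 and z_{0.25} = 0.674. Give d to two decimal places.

For a single sample (or paired design) of n = 507: d_min = (z_{α/2} + z_β)/√n.
z-sum = 1.645 + 0.674 = 2.319.
d_min = 2.319 / √507 = 2.319 / 22.517 = 0.103.

d_min ≈ 0.10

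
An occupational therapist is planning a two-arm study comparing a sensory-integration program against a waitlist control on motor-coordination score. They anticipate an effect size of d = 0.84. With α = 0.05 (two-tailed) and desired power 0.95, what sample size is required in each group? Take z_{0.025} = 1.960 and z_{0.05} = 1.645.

n = 37 per group

For two independent groups with equal n: n = 2·((z_{α/2} + z_β) / d)².
z_{α/2} + z_β = 1.960 + 1.645 = 3.605.
n = 2 × (3.605 / 0.84)² = 2 × 4.292² = 2 × 18.42 = 36.8.
Round up to the next whole participant.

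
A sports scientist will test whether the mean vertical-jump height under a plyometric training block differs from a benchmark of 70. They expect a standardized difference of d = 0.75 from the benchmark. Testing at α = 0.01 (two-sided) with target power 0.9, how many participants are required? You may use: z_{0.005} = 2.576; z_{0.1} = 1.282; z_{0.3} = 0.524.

For a one-sample test: n = ((z_{α/2} + z_β) / d)².
z_{α/2} + z_β = 2.576 + 1.282 = 3.858.
n = (3.858 / 0.75)² = 5.144² = 26.46.
Round up.

n = 27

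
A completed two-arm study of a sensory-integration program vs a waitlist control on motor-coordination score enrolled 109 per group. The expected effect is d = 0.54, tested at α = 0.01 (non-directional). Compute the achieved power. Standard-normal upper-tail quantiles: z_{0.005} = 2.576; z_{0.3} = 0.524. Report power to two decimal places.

For two equal groups, power = Φ(d·√(n/2) − z_{α/2}).
d·√(n/2) = 0.54 × √(109/2) = 0.54 × 7.382 = 3.987.
z_β = 3.987 − 2.576 = 1.411.
Power = Φ(1.411) = 0.921.

power ≈ 0.92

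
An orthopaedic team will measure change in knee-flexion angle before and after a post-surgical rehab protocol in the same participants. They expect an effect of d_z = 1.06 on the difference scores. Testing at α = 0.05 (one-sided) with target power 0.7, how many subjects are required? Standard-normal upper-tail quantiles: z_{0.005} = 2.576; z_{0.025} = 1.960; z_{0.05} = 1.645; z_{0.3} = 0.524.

For a paired (one-sample on differences) test: n = ((z_{α} + z_β) / d)².
z_{α} + z_β = 1.645 + 0.524 = 2.169.
n = (2.169 / 1.06)² = 2.046² = 4.19.
Round up.

n = 5 pairs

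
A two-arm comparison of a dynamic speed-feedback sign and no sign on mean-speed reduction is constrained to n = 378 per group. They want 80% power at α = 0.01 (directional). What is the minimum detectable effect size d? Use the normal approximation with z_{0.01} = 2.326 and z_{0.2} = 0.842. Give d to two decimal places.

d_min ≈ 0.23

For two independent groups of n = 378 each: d_min = (z_{α} + z_β)·√(2/n).
z-sum = 2.326 + 0.842 = 3.168.
d_min = 3.168 × √(2/378) = 3.168 × 0.0727 = 0.230.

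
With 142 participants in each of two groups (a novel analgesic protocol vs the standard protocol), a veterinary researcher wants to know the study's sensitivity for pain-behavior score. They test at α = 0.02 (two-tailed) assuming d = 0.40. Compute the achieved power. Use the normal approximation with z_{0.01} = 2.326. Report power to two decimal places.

power ≈ 0.85

For two equal groups, power = Φ(d·√(n/2) − z_{α/2}).
d·√(n/2) = 0.40 × √(142/2) = 0.40 × 8.426 = 3.370.
z_β = 3.370 − 2.326 = 1.044.
Power = Φ(1.044) = 0.852.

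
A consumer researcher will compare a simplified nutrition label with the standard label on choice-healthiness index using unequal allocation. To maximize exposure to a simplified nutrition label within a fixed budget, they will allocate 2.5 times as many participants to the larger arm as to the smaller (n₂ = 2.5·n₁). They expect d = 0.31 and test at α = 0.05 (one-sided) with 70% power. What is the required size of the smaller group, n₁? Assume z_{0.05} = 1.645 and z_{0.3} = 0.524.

With allocation ratio k = n₂/n₁ = 2.5, Var(x̄₁−x̄₂) = σ²(1/n₁ + 1/(k·n₁)) = σ²·(k+1)/(k·n₁).
So n₁ = (1 + 1/k)·((z_{α} + z_β)/d)² = 1.400 × (2.169/0.31)².
n₁ = 1.400 × 48.95 = 68.5.
Round up: n₁ = 69, giving n₂ = ⌈2.5 × 69⌉ = ⌈172.5⌉ = 173.

n₁ = 69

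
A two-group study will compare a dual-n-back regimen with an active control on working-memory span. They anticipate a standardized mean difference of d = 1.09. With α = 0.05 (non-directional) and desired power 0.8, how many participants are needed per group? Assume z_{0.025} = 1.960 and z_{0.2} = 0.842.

For two independent groups with equal n: n = 2·((z_{α/2} + z_β) / d)².
z_{α/2} + z_β = 1.960 + 0.842 = 2.802.
n = 2 × (2.802 / 1.09)² = 2 × 2.571² = 2 × 6.61 = 13.2.
Round up to the next whole participant.

n = 14 per group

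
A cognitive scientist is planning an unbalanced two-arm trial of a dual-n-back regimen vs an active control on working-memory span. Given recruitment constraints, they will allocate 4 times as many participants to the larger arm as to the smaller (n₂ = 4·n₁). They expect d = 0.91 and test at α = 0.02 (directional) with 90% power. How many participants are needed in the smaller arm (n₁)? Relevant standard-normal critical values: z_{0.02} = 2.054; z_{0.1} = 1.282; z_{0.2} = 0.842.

With allocation ratio k = n₂/n₁ = 4, Var(x̄₁−x̄₂) = σ²(1/n₁ + 1/(k·n₁)) = σ²·(k+1)/(k·n₁).
So n₁ = (1 + 1/k)·((z_{α} + z_β)/d)² = 1.250 × (3.336/0.91)².
n₁ = 1.250 × 13.44 = 16.8.
Round up: n₁ = 17, giving n₂ = 4 × 17 = 68.

n₁ = 17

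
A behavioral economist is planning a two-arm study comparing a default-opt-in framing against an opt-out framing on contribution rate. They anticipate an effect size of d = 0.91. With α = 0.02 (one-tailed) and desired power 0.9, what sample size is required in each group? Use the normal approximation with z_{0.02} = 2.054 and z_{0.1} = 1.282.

n = 27 per group

For two independent groups with equal n: n = 2·((z_{α} + z_β) / d)².
z_{α} + z_β = 2.054 + 1.282 = 3.336.
n = 2 × (3.336 / 0.91)² = 2 × 3.666² = 2 × 13.44 = 26.9.
Round up to the next whole participant.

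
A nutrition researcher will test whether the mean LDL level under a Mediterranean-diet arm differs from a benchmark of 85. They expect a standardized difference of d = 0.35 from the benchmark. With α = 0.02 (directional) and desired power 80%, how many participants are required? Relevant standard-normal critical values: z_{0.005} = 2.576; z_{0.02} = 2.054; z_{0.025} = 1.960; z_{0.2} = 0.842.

For a one-sample test: n = ((z_{α} + z_β) / d)².
z_{α} + z_β = 2.054 + 0.842 = 2.896.
n = (2.896 / 0.35)² = 8.274² = 68.46.
Round up.

n = 69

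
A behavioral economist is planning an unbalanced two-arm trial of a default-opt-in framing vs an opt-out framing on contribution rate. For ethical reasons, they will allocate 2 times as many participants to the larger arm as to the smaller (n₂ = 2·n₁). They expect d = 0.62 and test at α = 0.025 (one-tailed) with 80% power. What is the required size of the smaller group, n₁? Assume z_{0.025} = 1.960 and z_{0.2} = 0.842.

With allocation ratio k = n₂/n₁ = 2, Var(x̄₁−x̄₂) = σ²(1/n₁ + 1/(k·n₁)) = σ²·(k+1)/(k·n₁).
So n₁ = (1 + 1/k)·((z_{α} + z_β)/d)² = 1.500 × (2.802/0.62)².
n₁ = 1.500 × 20.42 = 30.6.
Round up: n₁ = 31, giving n₂ = 2 × 31 = 62.

n₁ = 31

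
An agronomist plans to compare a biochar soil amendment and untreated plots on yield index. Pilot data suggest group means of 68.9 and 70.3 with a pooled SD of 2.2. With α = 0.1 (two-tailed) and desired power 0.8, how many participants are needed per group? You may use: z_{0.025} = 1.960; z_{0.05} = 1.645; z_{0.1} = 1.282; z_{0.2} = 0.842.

n = 31 per group

Cohen's d = |M₁ − M₂| / SD_pooled = |68.9 − 70.3| / 2.2 = 1.4 / 2.2 = 0.636.
For two independent groups with equal n: n = 2·((z_{α/2} + z_β) / d)².
z_{α/2} + z_β = 1.645 + 0.842 = 2.487.
n = 2 × (2.487 / 0.636)² = 2 × 3.910² = 2 × 15.29 = 30.6.
Round up to the next whole participant.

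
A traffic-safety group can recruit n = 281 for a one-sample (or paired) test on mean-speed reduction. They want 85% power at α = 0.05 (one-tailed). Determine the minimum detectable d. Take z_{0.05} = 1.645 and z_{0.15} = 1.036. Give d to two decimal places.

For a single sample (or paired design) of n = 281: d_min = (z_{α} + z_β)/√n.
z-sum = 1.645 + 1.036 = 2.681.
d_min = 2.681 / √281 = 2.681 / 16.763 = 0.160.

d_min ≈ 0.16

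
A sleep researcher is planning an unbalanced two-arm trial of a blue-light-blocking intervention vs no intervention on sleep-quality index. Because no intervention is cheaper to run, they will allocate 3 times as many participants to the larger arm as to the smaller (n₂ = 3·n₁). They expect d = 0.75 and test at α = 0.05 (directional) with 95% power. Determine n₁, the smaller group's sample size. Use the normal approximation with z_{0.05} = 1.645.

With allocation ratio k = n₂/n₁ = 3, Var(x̄₁−x̄₂) = σ²(1/n₁ + 1/(k·n₁)) = σ²·(k+1)/(k·n₁).
So n₁ = (1 + 1/k)·((z_{α} + z_β)/d)² = 1.333 × (3.290/0.75)².
n₁ = 1.333 × 19.24 = 25.7.
Round up: n₁ = 26, giving n₂ = 3 × 26 = 78.

n₁ = 26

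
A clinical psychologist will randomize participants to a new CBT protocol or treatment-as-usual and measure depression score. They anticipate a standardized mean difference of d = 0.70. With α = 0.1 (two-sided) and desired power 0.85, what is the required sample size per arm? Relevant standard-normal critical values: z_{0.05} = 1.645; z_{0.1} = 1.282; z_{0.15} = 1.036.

n = 30 per group

For two independent groups with equal n: n = 2·((z_{α/2} + z_β) / d)².
z_{α/2} + z_β = 1.645 + 1.036 = 2.681.
n = 2 × (2.681 / 0.70)² = 2 × 3.830² = 2 × 14.67 = 29.3.
Round up to the next whole participant.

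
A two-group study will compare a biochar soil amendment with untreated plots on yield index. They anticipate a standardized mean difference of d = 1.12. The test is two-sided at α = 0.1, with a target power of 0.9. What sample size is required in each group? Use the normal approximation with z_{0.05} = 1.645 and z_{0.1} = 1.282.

For two independent groups with equal n: n = 2·((z_{α/2} + z_β) / d)².
z_{α/2} + z_β = 1.645 + 1.282 = 2.927.
n = 2 × (2.927 / 1.12)² = 2 × 2.613² = 2 × 6.83 = 13.7.
Round up to the next whole participant.

n = 14 per group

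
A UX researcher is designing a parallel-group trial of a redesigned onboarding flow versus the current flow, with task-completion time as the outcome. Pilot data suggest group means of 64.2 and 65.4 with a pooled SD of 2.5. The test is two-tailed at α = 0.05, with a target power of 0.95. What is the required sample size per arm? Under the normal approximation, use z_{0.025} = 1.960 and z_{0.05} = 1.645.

n = 113 per group

Cohen's d = |M₁ − M₂| / SD_pooled = |64.2 − 65.4| / 2.5 = 1.2 / 2.5 = 0.480.
For two independent groups with equal n: n = 2·((z_{α/2} + z_β) / d)².
z_{α/2} + z_β = 1.960 + 1.645 = 3.605.
n = 2 × (3.605 / 0.480)² = 2 × 7.510² = 2 × 56.41 = 112.8.
Round up to the next whole participant.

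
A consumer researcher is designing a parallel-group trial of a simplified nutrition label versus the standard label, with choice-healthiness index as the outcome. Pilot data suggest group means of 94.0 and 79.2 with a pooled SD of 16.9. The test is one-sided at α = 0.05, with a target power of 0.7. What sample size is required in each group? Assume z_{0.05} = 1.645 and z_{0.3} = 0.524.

Cohen's d = |M₁ − M₂| / SD_pooled = |94.0 − 79.2| / 16.9 = 14.8 / 16.9 = 0.876.
For two independent groups with equal n: n = 2·((z_{α} + z_β) / d)².
z_{α} + z_β = 1.645 + 0.524 = 2.169.
n = 2 × (2.169 / 0.876)² = 2 × 2.476² = 2 × 6.13 = 12.3.
Round up to the next whole participant.

n = 13 per group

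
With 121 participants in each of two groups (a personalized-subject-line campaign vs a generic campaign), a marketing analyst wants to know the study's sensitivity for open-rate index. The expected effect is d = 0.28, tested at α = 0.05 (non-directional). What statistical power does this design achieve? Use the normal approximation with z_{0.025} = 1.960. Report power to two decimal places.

power ≈ 0.59

For two equal groups, power = Φ(d·√(n/2) − z_{α/2}).
d·√(n/2) = 0.28 × √(121/2) = 0.28 × 7.778 = 2.178.
z_β = 2.178 − 1.960 = 0.218.
Power = Φ(0.218) = 0.586.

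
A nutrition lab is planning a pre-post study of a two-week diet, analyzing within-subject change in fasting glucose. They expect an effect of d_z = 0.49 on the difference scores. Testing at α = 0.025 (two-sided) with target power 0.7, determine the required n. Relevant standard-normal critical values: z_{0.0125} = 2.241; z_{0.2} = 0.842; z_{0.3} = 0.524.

For a paired (one-sample on differences) test: n = ((z_{α/2} + z_β) / d)².
z_{α/2} + z_β = 2.241 + 0.524 = 2.765.
n = (2.765 / 0.49)² = 5.643² = 31.84.
Round up.

n = 32 pairs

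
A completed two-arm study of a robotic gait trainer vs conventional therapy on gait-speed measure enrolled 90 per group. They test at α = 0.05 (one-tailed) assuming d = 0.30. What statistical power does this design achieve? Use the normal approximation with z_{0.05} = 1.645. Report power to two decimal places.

For two equal groups, power = Φ(d·√(n/2) − z_{α}).
d·√(n/2) = 0.30 × √(90/2) = 0.30 × 6.708 = 2.012.
z_β = 2.012 − 1.645 = 0.367.
Power = Φ(0.367) = 0.643.

power ≈ 0.64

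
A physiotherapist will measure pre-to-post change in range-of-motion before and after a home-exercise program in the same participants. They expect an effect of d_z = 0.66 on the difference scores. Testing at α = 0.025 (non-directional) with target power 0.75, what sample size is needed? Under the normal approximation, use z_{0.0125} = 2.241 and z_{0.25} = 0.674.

n = 20 pairs

For a paired (one-sample on differences) test: n = ((z_{α/2} + z_β) / d)².
z_{α/2} + z_β = 2.241 + 0.674 = 2.915.
n = (2.915 / 0.66)² = 4.417² = 19.51.
Round up.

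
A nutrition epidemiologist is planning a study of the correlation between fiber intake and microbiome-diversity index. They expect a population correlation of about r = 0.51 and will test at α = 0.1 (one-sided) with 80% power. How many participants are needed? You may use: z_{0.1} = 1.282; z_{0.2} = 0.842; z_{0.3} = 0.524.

n = 18

Fisher's z: C = ½·ln((1+r)/(1−r)) = ½·ln(3.0816) = 0.5627.
n = ((z_{α} + z_β)/C)² + 3.
(1.282 + 0.842) / 0.5627 = 2.124 / 0.5627 = 3.775.
n = 3.775² + 3 = 14.25 + 3 = 17.2.
Round up.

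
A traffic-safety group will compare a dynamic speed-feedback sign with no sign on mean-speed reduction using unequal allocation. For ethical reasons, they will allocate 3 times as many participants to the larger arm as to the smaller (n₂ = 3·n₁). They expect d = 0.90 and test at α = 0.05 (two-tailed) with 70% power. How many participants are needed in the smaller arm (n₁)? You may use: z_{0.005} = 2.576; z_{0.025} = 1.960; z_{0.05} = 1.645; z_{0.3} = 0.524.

n₁ = 11

With allocation ratio k = n₂/n₁ = 3, Var(x̄₁−x̄₂) = σ²(1/n₁ + 1/(k·n₁)) = σ²·(k+1)/(k·n₁).
So n₁ = (1 + 1/k)·((z_{α/2} + z_β)/d)² = 1.333 × (2.484/0.90)².
n₁ = 1.333 × 7.62 = 10.2.
Round up: n₁ = 11, giving n₂ = 3 × 11 = 33.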